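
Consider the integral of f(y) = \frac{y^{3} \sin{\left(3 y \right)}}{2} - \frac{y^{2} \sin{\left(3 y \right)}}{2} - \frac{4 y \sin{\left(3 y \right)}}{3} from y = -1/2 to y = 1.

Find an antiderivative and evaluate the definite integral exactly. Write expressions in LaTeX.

The integrand splits into summands that can be handled one at a time.
F(y) = - \frac{y^{3} \cos{\left(3 y \right)}}{6} + \frac{y^{2} \sin{\left(3 y \right)}}{6} + \frac{y^{2} \cos{\left(3 y \right)}}{6} - \frac{y \sin{\left(3 y \right)}}{9} + \frac{5 y \cos{\left(3 y \right)}}{9} - \frac{5 \sin{\left(3 y \right)}}{27} - \frac{\cos{\left(3 y \right)}}{27} is an antiderivative of f.
Check: d/dy[- \frac{y^{3} \cos{\left(3 y \right)}}{6} + \frac{y^{2} \sin{\left(3 y \right)}}{6} + \frac{y^{2} \cos{\left(3 y \right)}}{6} - \frac{y \sin{\left(3 y \right)}}{9} + \frac{5 y \cos{\left(3 y \right)}}{9} - \frac{5 \sin{\left(3 y \right)}}{27} - \frac{\cos{\left(3 y \right)}}{27}] = \frac{y^{3} \sin{\left(3 y \right)}}{2} - \frac{y^{2} \sin{\left(3 y \right)}}{2} - \frac{4 y \sin{\left(3 y \right)}}{3} = f(y).
F(1) = \frac{14 \cos{\left(3 \right)}}{27} - \frac{7 \sin{\left(3 \right)}}{54}; F(-1/2) = - \frac{109 \cos{\left(\frac{3}{2} \right)}}{432} + \frac{19 \sin{\left(\frac{3}{2} \right)}}{216}.
Integral = F(1) - F(-1/2) = \frac{14 \cos{\left(3 \right)}}{27} - \frac{19 \sin{\left(\frac{3}{2} \right)}}{216} - \frac{7 \sin{\left(3 \right)}}{54} + \frac{109 \cos{\left(\frac{3}{2} \right)}}{432}.

Antiderivative: F(y) = - \frac{y^{3} \cos{\left(3 y \right)}}{6} + \frac{y^{2} \sin{\left(3 y \right)}}{6} + \frac{y^{2} \cos{\left(3 y \right)}}{6} - \frac{y \sin{\left(3 y \right)}}{9} + \frac{5 y \cos{\left(3 y \right)}}{9} - \frac{5 \sin{\left(3 y \right)}}{27} - \frac{\cos{\left(3 y \right)}}{27}; value = \frac{14 \cos{\left(3 \right)}}{27} - \frac{19 \sin{\left(\frac{3}{2} \right)}}{216} - \frac{7 \sin{\left(3 \right)}}{54} + \frac{109 \cos{\left(\frac{3}{2} \right)}}{432}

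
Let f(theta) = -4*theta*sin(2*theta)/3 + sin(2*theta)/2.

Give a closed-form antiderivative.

Integrate term by term and add the pieces.
Check: d/dtheta[2*theta*cos(2*theta)/3 - sin(2*theta)/3 - cos(2*theta)/4] = -4*theta*sin(2*theta)/3 + sin(2*theta)/2 = f(theta).

An antiderivative is F(theta) = 2*theta*cos(2*theta)/3 - sin(2*theta)/3 - cos(2*theta)/4.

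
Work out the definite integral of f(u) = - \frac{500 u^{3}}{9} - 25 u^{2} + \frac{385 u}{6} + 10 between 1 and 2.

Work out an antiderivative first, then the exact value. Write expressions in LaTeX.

Antiderivative: F(u) = - \frac{125 u^{4}}{9} - \frac{25 u^{3}}{3} + \frac{385 u^{2}}{12} + 10 u; value = - \frac{1925}{12}

The substitution w = - \frac{5 u^{2}}{3} - \frac{u}{2} + 2 works: f is exactly (dF/dw)*(dw/du) for that inner function.
F(u) = - \frac{125 u^{4}}{9} - \frac{25 u^{3}}{3} + \frac{385 u^{2}}{12} + 10 u is an antiderivative of f.
Check: d/du[- \frac{125 u^{4}}{9} - \frac{25 u^{3}}{3} + \frac{385 u^{2}}{12} + 10 u] = - \frac{500 u^{3}}{9} - 25 u^{2} + \frac{385 u}{6} + 10 = f(u).
F(2) = - \frac{1265}{9}; F(1) = \frac{715}{36}.
Integral = F(2) - F(1) = - \frac{1925}{12}.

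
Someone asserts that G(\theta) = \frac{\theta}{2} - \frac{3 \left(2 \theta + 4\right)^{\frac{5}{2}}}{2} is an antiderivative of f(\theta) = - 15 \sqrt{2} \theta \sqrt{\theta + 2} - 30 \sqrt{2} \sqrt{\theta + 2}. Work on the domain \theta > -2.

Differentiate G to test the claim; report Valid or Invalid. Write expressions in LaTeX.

Invalid: d/d\theta[G] - f = \frac{1}{2}, which is not 0.

d/d\theta[G] = - 15 \sqrt{2} \theta \sqrt{\theta + 2} - 30 \sqrt{2} \sqrt{\theta + 2} + \frac{1}{2}
d/d\theta[G] - f(\theta) = \frac{1}{2} != 0.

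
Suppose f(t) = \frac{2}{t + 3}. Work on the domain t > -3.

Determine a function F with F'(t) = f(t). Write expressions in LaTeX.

An antiderivative F(t) passes only if d/dt[F] lands on f(t) exactly.
Check: d/dt[2 \log{\left(2 t + 6 \right)}] = \frac{2}{t + 3} = f(t).

An antiderivative is F(t) = 2 \log{\left(2 t + 6 \right)}.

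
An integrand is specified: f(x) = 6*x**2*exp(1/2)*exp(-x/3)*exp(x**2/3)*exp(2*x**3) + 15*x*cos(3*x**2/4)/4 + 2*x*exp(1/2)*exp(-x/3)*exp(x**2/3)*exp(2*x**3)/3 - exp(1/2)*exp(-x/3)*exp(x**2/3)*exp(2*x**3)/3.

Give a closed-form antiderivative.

The integrand splits into summands that can be handled one at a time.
Check: d/dx[exp(2*x**3 + x**2/3 - x/3 + 1/2) + 5*sin(3*x**2/4)/2] = 6*x**2*exp(1/2)*exp(-x/3)*exp(x**2/3)*exp(2*x**3) + 15*x*cos(3*x**2/4)/4 + 2*x*exp(1/2)*exp(-x/3)*exp(x**2/3)*exp(2*x**3)/3 - exp(1/2)*exp(-x/3)*exp(x**2/3)*exp(2*x**3)/3 = f(x).

An antiderivative is F(x) = exp(2*x**3 + x**2/3 - x/3 + 1/2) + 5*sin(3*x**2/4)/2.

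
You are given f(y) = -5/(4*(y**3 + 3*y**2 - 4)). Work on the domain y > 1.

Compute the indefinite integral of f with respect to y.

The denominator factors as 4*(y - 1)*(y + 2)**2; partial fractions split f into directly integrable pieces: 5/(36*(y + 2)) + 5/(12*(y + 2)**2) - 5/(36*(y - 1)).
Check: d/dy[(-5*y*log(y - 1) + 5*y*log(y + 2) - 10*log(y - 1) + 10*log(y + 2) - 15)/(36*y + 72)] = -5/(4*y**3 + 12*y**2 - 16), which equals f(y).

F(y) = (-5*y*log(y - 1) + 5*y*log(y + 2) - 10*log(y - 1) + 10*log(y + 2) - 15)/(36*y + 72) + C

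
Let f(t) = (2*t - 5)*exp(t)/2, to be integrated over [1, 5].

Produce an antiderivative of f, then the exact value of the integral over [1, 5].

f has the shape u'v + uv' for u = t - 7/2 and v = exp(t) — it is the derivative of the product u*v.
F(t) = t*exp(t) - 7*exp(t)/2 is an antiderivative of f.
Check: d/dt[t*exp(t) - 7*exp(t)/2] = t*exp(t) - 5*exp(t)/2, which equals f(t).
F(5) = 3*exp(5)/2; F(1) = -5*exp(1)/2.
Integral = F(5) - F(1) = 5*exp(1)/2 + 3*exp(5)/2.

Antiderivative: F(t) = t*exp(t) - 7*exp(t)/2; value = 5*exp(1)/2 + 3*exp(5)/2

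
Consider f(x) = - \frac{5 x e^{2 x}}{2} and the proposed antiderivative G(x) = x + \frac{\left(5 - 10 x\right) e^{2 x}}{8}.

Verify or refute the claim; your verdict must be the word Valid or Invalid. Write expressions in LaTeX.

Invalid: d/dx[G] - f = 1, which is not 0.

d/dx[G] = - \frac{5 x e^{2 x}}{2} + 1
d/dx[G] - f(x) = 1 != 0.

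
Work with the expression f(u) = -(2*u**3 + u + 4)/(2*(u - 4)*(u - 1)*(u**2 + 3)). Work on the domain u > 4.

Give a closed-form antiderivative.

An antiderivative is F(u) = -(1088*log(u - 4) - 266*log(u - 1) + 45*log(u**2 + 3) + 158*sqrt(3)*atan(sqrt(3)*u/3))/912.

Factor the denominator (2*(u - 4)*(u - 1)*(u**2 + 3)) and decompose: f = -(15*u + 79)/(152*(u**2 + 3)) + 7/(24*(u - 1)) - 68/(57*(u - 4)); each piece integrates to a log, atan, or power term.
Check: d/du[-(1088*log(u - 4) - 266*log(u - 1) + 45*log(u**2 + 3) + 158*sqrt(3)*atan(sqrt(3)*u/3))/912] = (-2*u**3 - u - 4)/(2*u**4 - 10*u**3 + 14*u**2 - 30*u + 24), which equals f(u).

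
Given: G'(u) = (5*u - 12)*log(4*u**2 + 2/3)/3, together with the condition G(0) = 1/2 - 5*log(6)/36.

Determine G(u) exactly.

For G(u) to be correct, d/du[G] must agree with the stated G'(u) identically.
A general antiderivative is -5*u**2/6 + 8*u + (5*u**2/6 - 4*u)*log(4*u**2 + 2/3) + 5*log(u**2 + 1/6)/36 - 4*sqrt(6)*atan(sqrt(6)*u)/3 + C.
The condition gives C = 1/2 - 5*log(6)/36 - (-5*log(6)/36) = 1/2.
So G(u) = (-30*u**2 + 6*u*(5*u - 24)*log(4*u**2 + 2/3) + 288*u + 5*log(u**2 + 1/6) - 48*sqrt(6)*atan(sqrt(6)*u) + 18)/36.
Check: d/du[(-30*u**2 + 6*u*(5*u - 24)*log(4*u**2 + 2/3) + 288*u + 5*log(u**2 + 1/6) - 48*sqrt(6)*atan(sqrt(6)*u) + 18)/36] = 5*u*log(2*u**2 + 1/3)/3 + 5*u*log(2)/3 - 4*log(2*u**2 + 1/3) - 4*log(2), which equals G'(u).

G(u) = (-30*u**2 + 6*u*(5*u - 24)*log(4*u**2 + 2/3) + 288*u + 5*log(u**2 + 1/6) - 48*sqrt(6)*atan(sqrt(6)*u) + 18)/36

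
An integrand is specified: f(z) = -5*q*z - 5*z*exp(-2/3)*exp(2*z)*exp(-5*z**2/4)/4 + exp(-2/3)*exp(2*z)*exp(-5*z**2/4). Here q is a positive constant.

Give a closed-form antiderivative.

The integrand splits into summands that can be handled one at a time.
Check: d/dz[-(5*q*z**2 - exp(-2/3)*exp(2*z)*exp(-5*z**2/4))/2] = (-20*q*z*exp(2/3)*exp(5*z**2/4) - 5*z*exp(2*z) + 4*exp(2*z))*exp(-2/3)*exp(-5*z**2/4)/4, which equals f(z).

An antiderivative is F(z) = -(5*q*z**2 - exp(-2/3)*exp(2*z)*exp(-5*z**2/4))/2.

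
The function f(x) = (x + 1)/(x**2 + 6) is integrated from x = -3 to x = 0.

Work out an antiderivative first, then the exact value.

Since d/dx undoes antidifferentiation here, F'(x) = f(x) is required of F(x).
F(x) = log(x**2 + 6)/2 + sqrt(6)*atan(sqrt(6)*x/6)/6 is an antiderivative of f.
Check: d/dx[log(x**2 + 6)/2 + sqrt(6)*atan(sqrt(6)*x/6)/6] = (x + 1)/(x**2 + 6) = f(x).
F(0) = log(6)/2; F(-3) = -sqrt(6)*atan(sqrt(6)/2)/6 + log(15)/2.
Integral = F(0) - F(-3) = -log(15)/2 + sqrt(6)*atan(sqrt(6)/2)/6 + log(6)/2.

Antiderivative: F(x) = log(x**2 + 6)/2 + sqrt(6)*atan(sqrt(6)*x/6)/6; value = -log(15)/2 + sqrt(6)*atan(sqrt(6)/2)/6 + log(6)/2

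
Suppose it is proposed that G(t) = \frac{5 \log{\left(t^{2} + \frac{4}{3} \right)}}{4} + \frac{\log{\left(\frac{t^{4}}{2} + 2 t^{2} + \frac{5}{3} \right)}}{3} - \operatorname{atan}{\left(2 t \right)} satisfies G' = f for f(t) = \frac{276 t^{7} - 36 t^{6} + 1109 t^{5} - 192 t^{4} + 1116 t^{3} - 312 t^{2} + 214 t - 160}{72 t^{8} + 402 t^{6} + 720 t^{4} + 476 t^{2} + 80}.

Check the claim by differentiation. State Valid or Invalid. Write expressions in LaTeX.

Valid - the claim checks out under differentiation.

d/dt[G] = \frac{276 t^{7} - 36 t^{6} + 1109 t^{5} - 192 t^{4} + 1116 t^{3} - 312 t^{2} + 214 t - 160}{72 t^{8} + 402 t^{6} + 720 t^{4} + 476 t^{2} + 80}
This equals f(t) exactly, so the claim holds.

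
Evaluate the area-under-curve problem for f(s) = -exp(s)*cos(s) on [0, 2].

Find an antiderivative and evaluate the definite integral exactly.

Antiderivative: F(s) = -exp(s)*sin(s)/2 - exp(s)*cos(s)/2; value = -exp(2)*sin(2)/2 + 1/2 - exp(2)*cos(2)/2

Any candidate F(s) must reproduce f(s) exactly when differentiated.
F(s) = -exp(s)*sin(s)/2 - exp(s)*cos(s)/2 is an antiderivative of f.
Check: d/ds[-exp(s)*sin(s)/2 - exp(s)*cos(s)/2] = -exp(s)*cos(s) = f(s).
F(2) = -exp(2)*sin(2)/2 - exp(2)*cos(2)/2; F(0) = -1/2.
Integral = F(2) - F(0) = -exp(2)*sin(2)/2 + 1/2 - exp(2)*cos(2)/2.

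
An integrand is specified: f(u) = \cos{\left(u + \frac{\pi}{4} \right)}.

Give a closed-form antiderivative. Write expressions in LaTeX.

For F(u) to be correct the identity F'(u) - f(u) = 0 must hold.
Check: d/du[\sin{\left(u + \frac{\pi}{4} \right)}] = \cos{\left(u + \frac{\pi}{4} \right)} = f(u).

An antiderivative is F(u) = \sin{\left(u + \frac{\pi}{4} \right)}.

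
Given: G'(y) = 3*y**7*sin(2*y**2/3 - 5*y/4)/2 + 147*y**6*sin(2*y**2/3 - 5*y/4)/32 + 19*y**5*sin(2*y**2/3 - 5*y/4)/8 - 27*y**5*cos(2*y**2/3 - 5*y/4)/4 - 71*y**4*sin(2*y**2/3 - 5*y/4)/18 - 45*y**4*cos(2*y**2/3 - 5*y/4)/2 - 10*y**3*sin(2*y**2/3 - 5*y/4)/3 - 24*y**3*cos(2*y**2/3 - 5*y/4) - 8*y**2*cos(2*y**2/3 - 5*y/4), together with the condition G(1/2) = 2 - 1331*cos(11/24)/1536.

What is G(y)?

G(y) = -9*y**6*cos(2*y**2/3 - 5*y/4)/8 - 9*y**5*cos(2*y**2/3 - 5*y/4)/2 - 6*y**4*cos(2*y**2/3 - 5*y/4) - 8*y**3*cos(2*y**2/3 - 5*y/4)/3 + 2

Recognize the product-rule pattern: G'(y) = u'v + uv' with u = 8*(-3*y**2/4 - y)**3/3, v = cos(2*y**2/3 - 5*y/4), so integration by parts undoes it.
A general antiderivative is 8*(-3*y**2/4 - y)**3*cos(2*y**2/3 - 5*y/4)/3 + C.
The condition gives C = 2 - 1331*cos(11/24)/1536 - (-1331*cos(11/24)/1536) = 2.
So G(y) = -9*y**6*cos(2*y**2/3 - 5*y/4)/8 - 9*y**5*cos(2*y**2/3 - 5*y/4)/2 - 6*y**4*cos(2*y**2/3 - 5*y/4) - 8*y**3*cos(2*y**2/3 - 5*y/4)/3 + 2.
Check: d/dy[-9*y**6*cos(2*y**2/3 - 5*y/4)/8 - 9*y**5*cos(2*y**2/3 - 5*y/4)/2 - 6*y**4*cos(2*y**2/3 - 5*y/4) - 8*y**3*cos(2*y**2/3 - 5*y/4)/3 + 2] = 3*y**7*sin(2*y**2/3 - 5*y/4)/2 + 147*y**6*sin(2*y**2/3 - 5*y/4)/32 + 19*y**5*sin(2*y**2/3 - 5*y/4)/8 - 27*y**5*cos(2*y**2/3 - 5*y/4)/4 - 71*y**4*sin(2*y**2/3 - 5*y/4)/18 - 45*y**4*cos(2*y**2/3 - 5*y/4)/2 - 10*y**3*sin(2*y**2/3 - 5*y/4)/3 - 24*y**3*cos(2*y**2/3 - 5*y/4) - 8*y**2*cos(2*y**2/3 - 5*y/4) = G'(y).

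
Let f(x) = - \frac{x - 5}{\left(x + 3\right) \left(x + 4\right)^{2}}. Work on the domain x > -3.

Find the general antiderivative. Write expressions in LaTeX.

Factor the denominator (\left(x + 3\right) \left(x + 4\right)^{2}) and decompose: f = - \frac{8}{x + 4} - \frac{9}{\left(x + 4\right)^{2}} + \frac{8}{x + 3}; each piece integrates to a log, atan, or power term.
Check: d/dx[\frac{8 x \log{\left(x + 3 \right)} - 8 x \log{\left(x + 4 \right)} + 32 \log{\left(x + 3 \right)} - 32 \log{\left(x + 4 \right)} + 9}{x + 4}] = \frac{5 - x}{x^{3} + 11 x^{2} + 40 x + 48}, which equals f(x).

F(x) = \frac{8 x \log{\left(x + 3 \right)} - 8 x \log{\left(x + 4 \right)} + 32 \log{\left(x + 3 \right)} - 32 \log{\left(x + 4 \right)} + 9}{x + 4} + C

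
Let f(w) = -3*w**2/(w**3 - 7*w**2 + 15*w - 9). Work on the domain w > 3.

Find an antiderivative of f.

Factor the denominator ((w - 3)**2*(w - 1)) and decompose: f = -3/(4*(w - 1)) - 9/(4*(w - 3)) - 27/(2*(w - 3)**2); each piece integrates to a log, atan, or power term.
Check: d/dw[-9*log(w - 3)/4 - 3*log(w - 1)/4 + 27/(2*w - 6)] = -3*w**2/(w**3 - 7*w**2 + 15*w - 9) = f(w).

An antiderivative is F(w) = -9*log(w - 3)/4 - 3*log(w - 1)/4 + 27/(2*w - 6).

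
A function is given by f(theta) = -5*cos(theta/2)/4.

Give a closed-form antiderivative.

An antiderivative is F(theta) = -5*sin(theta/2)/2.

A first test for any F(theta): its theta-derivative must equal f(theta) identically.
Check: d/dtheta[-5*sin(theta/2)/2] = -5*cos(theta/2)/4 = f(theta).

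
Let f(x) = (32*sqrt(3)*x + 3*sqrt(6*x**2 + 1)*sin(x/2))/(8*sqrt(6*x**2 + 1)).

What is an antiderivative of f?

An antiderivative is F(x) = 2*sqrt(2*x**2 + 1/3) - 3*cos(x/2)/4.

A candidate is checked by its d/dx: the result must match f(x).
Check: d/dx[2*sqrt(2*x**2 + 1/3) - 3*cos(x/2)/4] = (32*sqrt(3)*x + 3*sqrt(6*x**2 + 1)*sin(x/2))/(8*sqrt(6*x**2 + 1)) = f(x).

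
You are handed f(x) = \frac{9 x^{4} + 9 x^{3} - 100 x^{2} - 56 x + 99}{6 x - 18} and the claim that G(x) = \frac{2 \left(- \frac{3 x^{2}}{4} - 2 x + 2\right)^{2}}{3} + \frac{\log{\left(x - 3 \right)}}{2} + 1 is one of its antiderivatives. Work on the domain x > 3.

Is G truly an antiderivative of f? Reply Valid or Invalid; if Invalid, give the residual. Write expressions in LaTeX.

Valid - differentiating G returns exactly f.

d/dx[G] = \frac{9 x^{4} + 9 x^{3} - 100 x^{2} - 56 x + 99}{6 x - 18}
This equals f(x) exactly, so the claim holds.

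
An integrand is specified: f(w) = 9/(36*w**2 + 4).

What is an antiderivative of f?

Differentiate the proposed F(w) back; it has to land on f(w) exactly.
Check: d/dw[3*atan(3*w)/4] = 9/(36*w**2 + 4) = f(w).

An antiderivative is F(w) = 3*atan(3*w)/4.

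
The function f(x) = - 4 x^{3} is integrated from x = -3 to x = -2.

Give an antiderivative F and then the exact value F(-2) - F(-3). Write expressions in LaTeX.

Antiderivative: F(x) = - x^{4}; value = 65

Differentiate the proposed F(x) back; it has to land on f(x) exactly.
F(x) = - x^{4} is an antiderivative of f.
Check: d/dx[- x^{4}] = - 4 x^{3} = f(x).
F(-2) = -16; F(-3) = -81.
Integral = F(-2) - F(-3) = 65.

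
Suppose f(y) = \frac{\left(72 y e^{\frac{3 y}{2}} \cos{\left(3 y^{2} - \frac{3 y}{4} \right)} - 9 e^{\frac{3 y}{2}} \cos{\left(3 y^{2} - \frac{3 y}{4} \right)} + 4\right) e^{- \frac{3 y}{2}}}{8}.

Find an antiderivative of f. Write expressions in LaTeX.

An antiderivative is F(y) = \frac{\left(9 e^{\frac{3 y}{2}} \sin{\left(3 y^{2} - \frac{3 y}{4} \right)} - 2\right) e^{- \frac{3 y}{2}}}{6}.

A first test for any F(y): its y-derivative must equal f(y) identically.
Check: d/dy[\frac{\left(9 e^{\frac{3 y}{2}} \sin{\left(3 y^{2} - \frac{3 y}{4} \right)} - 2\right) e^{- \frac{3 y}{2}}}{6}] = \frac{\left(72 y e^{\frac{3 y}{2}} \cos{\left(3 y^{2} - \frac{3 y}{4} \right)} - 9 e^{\frac{3 y}{2}} \cos{\left(3 y^{2} - \frac{3 y}{4} \right)} + 4\right) e^{- \frac{3 y}{2}}}{8} = f(y).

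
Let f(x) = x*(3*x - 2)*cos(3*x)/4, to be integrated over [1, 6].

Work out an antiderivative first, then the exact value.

Antiderivative: F(x) = (9*x**2*sin(3*x) - 6*x*sin(3*x) + 6*x*cos(3*x) - 2*sin(3*x) - 2*cos(3*x))/36; value = 143*sin(18)/18 - sin(3)/36 - cos(3)/9 + 17*cos(18)/18

A first test for any F(x): its x-derivative must equal f(x) identically.
F(x) = (9*x**2*sin(3*x) - 6*x*sin(3*x) + 6*x*cos(3*x) - 2*sin(3*x) - 2*cos(3*x))/36 is an antiderivative of f.
Check: d/dx[(9*x**2*sin(3*x) - 6*x*sin(3*x) + 6*x*cos(3*x) - 2*sin(3*x) - 2*cos(3*x))/36] = 3*x**2*cos(3*x)/4 - x*cos(3*x)/2, which equals f(x).
F(6) = 143*sin(18)/18 + 17*cos(18)/18; F(1) = cos(3)/9 + sin(3)/36.
Integral = F(6) - F(1) = 143*sin(18)/18 - sin(3)/36 - cos(3)/9 + 17*cos(18)/18.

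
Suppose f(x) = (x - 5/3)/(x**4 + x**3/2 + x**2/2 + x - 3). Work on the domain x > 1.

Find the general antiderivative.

Factor the denominator (3*(x - 1)*(2*x + 3)*(x**2 + 2)) and decompose: f = -2*(16*x - 41)/(153*(x**2 + 2)) + 152/(255*(2*x + 3)) - 4/(45*(x - 1)); each piece integrates to a log, atan, or power term.
Check: d/dx[-4*log(x - 1)/45 + 76*log(x + 3/2)/255 - 16*log(x**2 + 2)/153 + 41*sqrt(2)*atan(sqrt(2)*x/2)/153] = (6*x - 10)/(6*x**4 + 3*x**3 + 3*x**2 + 6*x - 18), which equals f(x).

F(x) = -4*log(x - 1)/45 + 76*log(x + 3/2)/255 - 16*log(x**2 + 2)/153 + 41*sqrt(2)*atan(sqrt(2)*x/2)/153 + C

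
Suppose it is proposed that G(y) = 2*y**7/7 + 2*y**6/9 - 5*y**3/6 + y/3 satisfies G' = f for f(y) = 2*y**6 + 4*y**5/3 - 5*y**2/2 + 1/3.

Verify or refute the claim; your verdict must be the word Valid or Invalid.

d/dy[G] = 2*y**6 + 4*y**5/3 - 5*y**2/2 + 1/3
This equals f(y) exactly, so the claim holds.

Valid. The derivative of G reproduces f.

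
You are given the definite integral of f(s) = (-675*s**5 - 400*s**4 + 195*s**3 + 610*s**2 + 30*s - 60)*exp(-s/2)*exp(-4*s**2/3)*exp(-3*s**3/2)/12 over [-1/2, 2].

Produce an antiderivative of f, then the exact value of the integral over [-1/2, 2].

f has the shape u'v + uv' for u = 25*s**3/2 - 5*s and v = exp(-3*s**3/2 - 4*s**2/3 - s/2) — it is the derivative of the product u*v.
F(s) = 5*s*(5*s**2 - 2)*exp(-s/2)*exp(-4*s**2/3)*exp(-3*s**3/2)/2 is an antiderivative of f.
Check: d/ds[5*s*(5*s**2 - 2)*exp(-s/2)*exp(-4*s**2/3)*exp(-3*s**3/2)/2] = (-675*s**5 - 400*s**4 + 195*s**3 + 610*s**2 + 30*s - 60)*exp(-s/2)*exp(-4*s**2/3)*exp(-3*s**3/2)/12 = f(s).
F(2) = 90*exp(-55/3); F(-1/2) = 15*exp(5/48)/16.
Integral = F(2) - F(-1/2) = -15*exp(5/48)/16 + 90*exp(-55/3).

Antiderivative: F(s) = 5*s*(5*s**2 - 2)*exp(-s/2)*exp(-4*s**2/3)*exp(-3*s**3/2)/2; value = -15*exp(5/48)/16 + 90*exp(-55/3)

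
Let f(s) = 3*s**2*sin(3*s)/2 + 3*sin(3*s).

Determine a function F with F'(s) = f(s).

The integrand splits into summands that can be handled one at a time.
Check: d/ds[(-9*s**2*cos(3*s) + 6*s*sin(3*s) - 16*cos(3*s))/18] = 3*s**2*sin(3*s)/2 + 3*sin(3*s) = f(s).

An antiderivative is F(s) = (-9*s**2*cos(3*s) + 6*s*sin(3*s) - 16*cos(3*s))/18.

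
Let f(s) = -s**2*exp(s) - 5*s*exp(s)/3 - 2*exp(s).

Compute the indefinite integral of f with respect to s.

F(s) = -s**2*exp(s) + s*exp(s)/3 - 7*exp(s)/3 + C

f has the shape u'v + uv' for u = -s**2 + s/3 - 7/3 and v = exp(s) — it is the derivative of the product u*v.
Check: d/ds[-s**2*exp(s) + s*exp(s)/3 - 7*exp(s)/3] = -s**2*exp(s) - 5*s*exp(s)/3 - 2*exp(s) = f(s).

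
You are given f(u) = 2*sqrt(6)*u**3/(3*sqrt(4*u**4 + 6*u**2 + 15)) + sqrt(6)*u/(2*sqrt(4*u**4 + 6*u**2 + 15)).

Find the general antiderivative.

The substitution w = 2*u**4/3 + u**2 + 5/2 works: f is exactly (dF/dw)*(dw/du) for that inner function.
Check: d/du[sqrt(6)*sqrt(4*u**4 + 6*u**2 + 15)/12] = (4*sqrt(6)*u**3 + 3*sqrt(6)*u)/(6*sqrt(4*u**4 + 6*u**2 + 15)), which equals f(u).

F(u) = sqrt(6)*sqrt(4*u**4 + 6*u**2 + 15)/12 + C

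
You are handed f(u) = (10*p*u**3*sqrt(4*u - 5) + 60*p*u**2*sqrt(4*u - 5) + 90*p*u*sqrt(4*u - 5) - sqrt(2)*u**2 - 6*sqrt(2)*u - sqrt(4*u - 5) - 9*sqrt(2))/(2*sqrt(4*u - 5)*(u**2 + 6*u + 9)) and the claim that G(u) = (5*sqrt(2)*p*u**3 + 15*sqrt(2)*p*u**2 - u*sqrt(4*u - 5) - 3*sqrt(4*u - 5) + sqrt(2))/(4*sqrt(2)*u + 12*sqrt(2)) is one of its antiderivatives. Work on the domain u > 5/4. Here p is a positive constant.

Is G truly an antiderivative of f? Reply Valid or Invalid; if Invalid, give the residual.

d/du[G] = (10*p*u**3*sqrt(4*u - 5) + 60*p*u**2*sqrt(4*u - 5) + 90*p*u*sqrt(4*u - 5) - sqrt(2)*u**2 - 6*sqrt(2)*u - sqrt(4*u - 5) - 9*sqrt(2))/(4*u**2*sqrt(4*u - 5) + 24*u*sqrt(4*u - 5) + 36*sqrt(4*u - 5))
d/du[G] - f(u) = (-40*p*u**4 - 190*p*u**3 - 60*p*u**2 + 450*p*u + sqrt(2)*u**2*sqrt(4*u - 5) + 6*sqrt(2)*u*sqrt(4*u - 5) + 4*u + 9*sqrt(2)*sqrt(4*u - 5) - 5)/(16*u**3 + 76*u**2 + 24*u - 180) != 0.

Invalid: d/du[G] - f = (-40*p*u**4 - 190*p*u**3 - 60*p*u**2 + 450*p*u + sqrt(2)*u**2*sqrt(4*u - 5) + 6*sqrt(2)*u*sqrt(4*u - 5) + 4*u + 9*sqrt(2)*sqrt(4*u - 5) - 5)/(16*u**3 + 76*u**2 + 24*u - 180), which is not 0.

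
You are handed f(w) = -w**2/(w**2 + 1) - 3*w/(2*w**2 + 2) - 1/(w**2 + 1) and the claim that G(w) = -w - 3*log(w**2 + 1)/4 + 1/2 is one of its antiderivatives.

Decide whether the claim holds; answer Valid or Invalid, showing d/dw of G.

Valid - the claim checks out under differentiation.

d/dw[G] = (-2*w**2 - 3*w - 2)/(2*w**2 + 2)
This equals f(w) exactly, so the claim holds.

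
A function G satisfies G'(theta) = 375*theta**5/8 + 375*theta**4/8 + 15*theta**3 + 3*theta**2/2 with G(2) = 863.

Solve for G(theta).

G(theta) = 125*theta**6/16 + 75*theta**5/8 + 15*theta**4/4 + theta**3/2 - 1

The substitution u = -5*theta**2/2 - theta works: G'(theta) is exactly (dG/du)*(du/dtheta) for that inner function.
A general antiderivative is -(-5*theta**2/2 - theta)**3/2 + C.
The condition gives C = 863 - (864) = -1.
So G(theta) = 125*theta**6/16 + 75*theta**5/8 + 15*theta**4/4 + theta**3/2 - 1.
Check: d/dtheta[125*theta**6/16 + 75*theta**5/8 + 15*theta**4/4 + theta**3/2 - 1] = 375*theta**5/8 + 375*theta**4/8 + 15*theta**3 + 3*theta**2/2 = G'(theta).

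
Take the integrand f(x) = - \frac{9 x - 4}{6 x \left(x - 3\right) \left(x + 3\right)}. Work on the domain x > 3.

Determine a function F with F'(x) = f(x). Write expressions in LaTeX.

Factor the denominator (6 x \left(x - 3\right) \left(x + 3\right)) and decompose: f = \frac{31}{108 \left(x + 3\right)} - \frac{23}{108 \left(x - 3\right)} - \frac{2}{27 x}; each piece integrates to a log, atan, or power term.
Check: d/dx[- \frac{2 \log{\left(x \right)}}{27} - \frac{23 \log{\left(x - 3 \right)}}{108} + \frac{31 \log{\left(x + 3 \right)}}{108}] = \frac{4 - 9 x}{6 x^{3} - 54 x}, which equals f(x).

An antiderivative is F(x) = - \frac{2 \log{\left(x \right)}}{27} - \frac{23 \log{\left(x - 3 \right)}}{108} + \frac{31 \log{\left(x + 3 \right)}}{108}.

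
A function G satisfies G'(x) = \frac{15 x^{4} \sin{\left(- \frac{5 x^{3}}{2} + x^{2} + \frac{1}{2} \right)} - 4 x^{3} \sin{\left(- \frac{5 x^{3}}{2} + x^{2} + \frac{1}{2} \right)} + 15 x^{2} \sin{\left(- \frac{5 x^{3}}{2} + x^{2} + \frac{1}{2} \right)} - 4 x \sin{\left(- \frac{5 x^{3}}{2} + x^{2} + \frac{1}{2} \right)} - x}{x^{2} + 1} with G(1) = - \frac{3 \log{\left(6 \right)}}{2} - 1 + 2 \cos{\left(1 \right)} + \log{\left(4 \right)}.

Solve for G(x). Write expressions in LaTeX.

Differentiate the proposed G(x) back; it has to land on the given G'(x).
A general antiderivative is \log{\left(2 x^{2} + 2 \right)} - \frac{3 \log{\left(3 x^{2} + 3 \right)}}{2} + 2 \cos{\left(- \frac{5 x^{3}}{2} + x^{2} + \frac{1}{2} \right)} + C.
The condition gives C = - \frac{3 \log{\left(6 \right)}}{2} - 1 + 2 \cos{\left(1 \right)} + \log{\left(4 \right)} - (- \frac{3 \log{\left(6 \right)}}{2} + 2 \cos{\left(1 \right)} + \log{\left(4 \right)}) = -1.
So G(x) = - \frac{\log{\left(x^{2} + 1 \right)}}{2} + 2 \cos{\left(- \frac{5 x^{3}}{2} + x^{2} + \frac{1}{2} \right)} - \frac{3 \log{\left(3 \right)}}{2} - 1 + \log{\left(2 \right)}.
Check: d/dx[- \frac{\log{\left(x^{2} + 1 \right)}}{2} + 2 \cos{\left(- \frac{5 x^{3}}{2} + x^{2} + \frac{1}{2} \right)} - \frac{3 \log{\left(3 \right)}}{2} - 1 + \log{\left(2 \right)}] = \frac{15 x^{4} \sin{\left(- \frac{5 x^{3}}{2} + x^{2} + \frac{1}{2} \right)} - 4 x^{3} \sin{\left(- \frac{5 x^{3}}{2} + x^{2} + \frac{1}{2} \right)} + 15 x^{2} \sin{\left(- \frac{5 x^{3}}{2} + x^{2} + \frac{1}{2} \right)} - 4 x \sin{\left(- \frac{5 x^{3}}{2} + x^{2} + \frac{1}{2} \right)} - x}{x^{2} + 1} = G'(x).

G(x) = - \frac{\log{\left(x^{2} + 1 \right)}}{2} + 2 \cos{\left(- \frac{5 x^{3}}{2} + x^{2} + \frac{1}{2} \right)} - \frac{3 \log{\left(3 \right)}}{2} - 1 + \log{\left(2 \right)}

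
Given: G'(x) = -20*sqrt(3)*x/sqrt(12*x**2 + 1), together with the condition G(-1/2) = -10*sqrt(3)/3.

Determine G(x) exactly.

The substitution u = 4*x**2 + 1/3 works: G'(x) is exactly (dG/du)*(du/dx) for that inner function.
A general antiderivative is -5*sqrt(4*x**2 + 1/3) + C.
The condition gives C = -10*sqrt(3)/3 - (-10*sqrt(3)/3) = 0.
So G(x) = -5*sqrt(4*x**2 + 1/3).
Check: d/dx[-5*sqrt(4*x**2 + 1/3)] = -20*sqrt(3)*x/sqrt(12*x**2 + 1) = G'(x).

G(x) = -5*sqrt(4*x**2 + 1/3)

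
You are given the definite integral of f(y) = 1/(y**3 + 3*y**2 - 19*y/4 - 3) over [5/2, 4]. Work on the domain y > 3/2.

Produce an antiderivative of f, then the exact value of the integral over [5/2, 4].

Antiderivative: F(y) = -(-7*log(y - 3/2) + 11*log(y + 1/2) - 4*log(y + 4))/77; value = -log(9/2)/7 - 4*log(13/2)/77 + log(5/2)/11 + 4*log(8)/77 + log(3)/7

The denominator factors as (y + 4)*(2*y - 3)*(2*y + 1); partial fractions split f into directly integrable pieces: -2/(7*(2*y + 1)) + 2/(11*(2*y - 3)) + 4/(77*(y + 4)).
F(y) = -(-7*log(y - 3/2) + 11*log(y + 1/2) - 4*log(y + 4))/77 is an antiderivative of f.
Check: d/dy[-(-7*log(y - 3/2) + 11*log(y + 1/2) - 4*log(y + 4))/77] = 4/(4*y**3 + 12*y**2 - 19*y - 12), which equals f(y).
F(4) = -log(9/2)/7 + log(5/2)/11 + 4*log(8)/77; F(5/2) = -log(3)/7 + 4*log(13/2)/77.
Integral = F(4) - F(5/2) = -log(9/2)/7 - 4*log(13/2)/77 + log(5/2)/11 + 4*log(8)/77 + log(3)/7.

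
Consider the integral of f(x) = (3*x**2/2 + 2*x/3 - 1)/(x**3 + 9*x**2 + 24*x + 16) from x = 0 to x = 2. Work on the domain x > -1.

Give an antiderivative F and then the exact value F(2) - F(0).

Factor the denominator (6*(x + 1)*(x + 4)**2) and decompose: f = 41/(27*(x + 4)) - 61/(9*(x + 4)**2) - 1/(54*(x + 1)); each piece integrates to a log, atan, or power term.
F(x) = -(x*log(x + 1) - 82*x*log(x + 4) + 4*log(x + 1) - 328*log(x + 4) - 366)/(54*(x + 4)) is an antiderivative of f.
Check: d/dx[-(x*log(x + 1) - 82*x*log(x + 4) + 4*log(x + 1) - 328*log(x + 4) - 366)/(54*(x + 4))] = (9*x**2 + 4*x - 6)/(6*x**3 + 54*x**2 + 144*x + 96), which equals f(x).
F(2) = -log(3)/54 + 61/54 + 41*log(6)/27; F(0) = 61/36 + 41*log(4)/27.
Integral = F(2) - F(0) = -41*log(4)/27 - 61/108 - log(3)/54 + 41*log(6)/27.

Antiderivative: F(x) = -(x*log(x + 1) - 82*x*log(x + 4) + 4*log(x + 1) - 328*log(x + 4) - 366)/(54*(x + 4)); value = -41*log(4)/27 - 61/108 - log(3)/54 + 41*log(6)/27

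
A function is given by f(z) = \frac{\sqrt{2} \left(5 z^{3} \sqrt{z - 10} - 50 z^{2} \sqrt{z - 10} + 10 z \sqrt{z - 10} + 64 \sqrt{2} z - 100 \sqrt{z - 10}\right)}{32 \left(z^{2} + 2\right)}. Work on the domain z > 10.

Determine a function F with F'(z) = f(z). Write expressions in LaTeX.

Check any antiderivative F(z) by computing F'(z) and comparing it with f(z).
Check: d/dz[\frac{\sqrt{2} \left(z - 10\right)^{\frac{5}{2}} + 32 \log{\left(3 z^{2} + 6 \right)}}{16}] = \frac{5 \sqrt{2} z^{3} \sqrt{z - 10} - 50 \sqrt{2} z^{2} \sqrt{z - 10} + 10 \sqrt{2} z \sqrt{z - 10} + 128 z - 100 \sqrt{2} \sqrt{z - 10}}{32 z^{2} + 64}, which equals f(z).

An antiderivative is F(z) = \frac{\sqrt{2} \left(z - 10\right)^{\frac{5}{2}} + 32 \log{\left(3 z^{2} + 6 \right)}}{16}.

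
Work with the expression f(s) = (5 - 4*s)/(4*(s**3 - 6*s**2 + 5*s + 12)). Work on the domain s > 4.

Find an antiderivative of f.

Factor the denominator (4*(s - 4)*(s - 3)*(s + 1)) and decompose: f = 9/(80*(s + 1)) + 7/(16*(s - 3)) - 11/(20*(s - 4)); each piece integrates to a log, atan, or power term.
Check: d/ds[(-44*log(s - 4) + 35*log(s - 3) + 9*log(s + 1))/80] = (5 - 4*s)/(4*s**3 - 24*s**2 + 20*s + 48), which equals f(s).

An antiderivative is F(s) = (-44*log(s - 4) + 35*log(s - 3) + 9*log(s + 1))/80.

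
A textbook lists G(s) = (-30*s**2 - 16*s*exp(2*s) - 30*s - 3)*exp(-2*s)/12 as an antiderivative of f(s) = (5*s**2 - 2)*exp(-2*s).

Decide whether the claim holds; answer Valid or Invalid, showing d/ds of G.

Invalid: d/ds[G] - f = -4/3, which is not 0.

d/ds[G] = (15*s**2 - 4*exp(2*s) - 6)*exp(-2*s)/3
d/ds[G] - f(s) = -4/3 != 0.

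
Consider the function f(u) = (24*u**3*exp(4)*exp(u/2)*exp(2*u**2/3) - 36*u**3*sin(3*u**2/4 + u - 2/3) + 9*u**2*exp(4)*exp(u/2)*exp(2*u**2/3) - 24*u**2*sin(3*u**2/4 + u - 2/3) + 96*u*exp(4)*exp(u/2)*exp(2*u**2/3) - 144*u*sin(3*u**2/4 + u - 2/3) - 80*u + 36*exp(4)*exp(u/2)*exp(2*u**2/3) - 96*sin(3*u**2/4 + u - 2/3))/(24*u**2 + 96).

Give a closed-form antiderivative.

An antiderivative is F(u) = (9*exp(4)*exp(u/2)*exp(2*u**2/3) - 20*log(u**2/2 + 2) + 12*cos(3*u**2/4 + u - 2/3))/12.

Whatever form F(u) takes, F'(u) = f(u) is non-negotiable.
Check: d/du[(9*exp(4)*exp(u/2)*exp(2*u**2/3) - 20*log(u**2/2 + 2) + 12*cos(3*u**2/4 + u - 2/3))/12] = (24*u**3*exp(4)*exp(u/2)*exp(2*u**2/3) - 36*u**3*sin(3*u**2/4 + u - 2/3) + 9*u**2*exp(4)*exp(u/2)*exp(2*u**2/3) - 24*u**2*sin(3*u**2/4 + u - 2/3) + 96*u*exp(4)*exp(u/2)*exp(2*u**2/3) - 144*u*sin(3*u**2/4 + u - 2/3) - 80*u + 36*exp(4)*exp(u/2)*exp(2*u**2/3) - 96*sin(3*u**2/4 + u - 2/3))/(24*u**2 + 96) = f(u).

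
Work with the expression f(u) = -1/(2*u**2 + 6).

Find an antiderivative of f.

Check any antiderivative F(u) by computing F'(u) and comparing it with f(u).
Check: d/du[-sqrt(3)*atan(sqrt(3)*u/3)/6] = -1/(2*u**2 + 6) = f(u).

An antiderivative is F(u) = -sqrt(3)*atan(sqrt(3)*u/3)/6.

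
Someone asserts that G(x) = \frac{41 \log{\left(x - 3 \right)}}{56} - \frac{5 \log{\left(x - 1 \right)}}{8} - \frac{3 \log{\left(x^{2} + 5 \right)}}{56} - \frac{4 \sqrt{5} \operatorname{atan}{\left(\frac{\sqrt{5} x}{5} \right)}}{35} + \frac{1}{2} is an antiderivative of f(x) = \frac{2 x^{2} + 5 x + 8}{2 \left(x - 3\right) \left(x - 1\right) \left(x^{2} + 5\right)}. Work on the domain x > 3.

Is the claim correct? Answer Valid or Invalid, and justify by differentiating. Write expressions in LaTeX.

d/dx[G] = \frac{2 x^{2} + 5 x + 8}{2 x^{4} - 8 x^{3} + 16 x^{2} - 40 x + 30}
This equals f(x) exactly, so the claim holds.

Valid - differentiating G returns exactly f.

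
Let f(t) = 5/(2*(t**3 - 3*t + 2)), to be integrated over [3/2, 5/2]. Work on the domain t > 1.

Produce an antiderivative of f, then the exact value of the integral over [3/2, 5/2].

The denominator factors as 2*(t - 1)**2*(t + 2); partial fractions split f into directly integrable pieces: 5/(18*(t + 2)) - 5/(18*(t - 1)) + 5/(6*(t - 1)**2).
F(t) = 5*(-(t - 1)*log(t - 1) + (t - 1)*log(t + 2) - 3)/(18*(t - 1)) is an antiderivative of f.
Check: d/dt[5*(-(t - 1)*log(t - 1) + (t - 1)*log(t + 2) - 3)/(18*(t - 1))] = 5/(2*t**3 - 6*t + 4), which equals f(t).
F(5/2) = -5/9 - 5*log(3/2)/18 + 5*log(9/2)/18; F(3/2) = -5/3 + 5*log(2)/18 + 5*log(7/2)/18.
Integral = F(5/2) - F(3/2) = -5*log(7/2)/18 - 5*log(2)/18 - 5*log(3/2)/18 + 5*log(9/2)/18 + 10/9.

Antiderivative: F(t) = 5*(-(t - 1)*log(t - 1) + (t - 1)*log(t + 2) - 3)/(18*(t - 1)); value = -5*log(7/2)/18 - 5*log(2)/18 - 5*log(3/2)/18 + 5*log(9/2)/18 + 10/9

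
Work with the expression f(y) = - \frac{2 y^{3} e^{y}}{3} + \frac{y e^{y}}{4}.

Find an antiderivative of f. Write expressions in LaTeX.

An antiderivative is F(y) = - \frac{\left(8 y^{3} - 24 y^{2} + 45 y - 45\right) e^{y}}{12}.

Recognize the product-rule pattern: f = u'v + uv' with u = - \frac{2 y^{3}}{3} + 2 y^{2} - \frac{15 y}{4} + \frac{15}{4}, v = e^{y}, so integration by parts undoes it.
Check: d/dy[- \frac{\left(8 y^{3} - 24 y^{2} + 45 y - 45\right) e^{y}}{12}] = - \frac{2 y^{3} e^{y}}{3} + \frac{y e^{y}}{4} = f(y).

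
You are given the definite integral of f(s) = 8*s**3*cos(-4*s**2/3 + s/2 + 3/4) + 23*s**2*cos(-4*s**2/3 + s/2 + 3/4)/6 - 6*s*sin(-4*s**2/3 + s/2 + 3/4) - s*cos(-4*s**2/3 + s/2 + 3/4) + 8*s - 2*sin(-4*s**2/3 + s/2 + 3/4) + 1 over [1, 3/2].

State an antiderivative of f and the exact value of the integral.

Integrate term by term and add the pieces.
F(s) = -(9*s**2*sin(-4*s**2/3 + s/2 + 3/4) - 12*s**2 + 6*s*sin(-4*s**2/3 + s/2 + 3/4) - 3*s - 2)/3 is an antiderivative of f.
Check: d/ds[-(9*s**2*sin(-4*s**2/3 + s/2 + 3/4) - 12*s**2 + 6*s*sin(-4*s**2/3 + s/2 + 3/4) - 3*s - 2)/3] = 8*s**3*cos(-4*s**2/3 + s/2 + 3/4) + 23*s**2*cos(-4*s**2/3 + s/2 + 3/4)/6 - 6*s*sin(-4*s**2/3 + s/2 + 3/4) - s*cos(-4*s**2/3 + s/2 + 3/4) + 8*s - 2*sin(-4*s**2/3 + s/2 + 3/4) + 1 = f(s).
F(3/2) = 39*sin(3/2)/4 + 67/6; F(1) = 5*sin(1/12) + 17/3.
Integral = F(3/2) - F(1) = -5*sin(1/12) + 11/2 + 39*sin(3/2)/4.

Antiderivative: F(s) = -(9*s**2*sin(-4*s**2/3 + s/2 + 3/4) - 12*s**2 + 6*s*sin(-4*s**2/3 + s/2 + 3/4) - 3*s - 2)/3; value = -5*sin(1/12) + 11/2 + 39*sin(3/2)/4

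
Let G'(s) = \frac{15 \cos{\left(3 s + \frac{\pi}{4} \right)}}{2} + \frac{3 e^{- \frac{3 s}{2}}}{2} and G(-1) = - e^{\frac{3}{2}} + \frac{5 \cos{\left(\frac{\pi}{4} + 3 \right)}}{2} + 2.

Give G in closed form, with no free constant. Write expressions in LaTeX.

The integrand splits into summands that can be handled one at a time.
A general antiderivative is \frac{5 \sin{\left(3 s + \frac{\pi}{4} \right)}}{2} - e^{- \frac{3 s}{2}} + C.
The condition gives C = - e^{\frac{3}{2}} + \frac{5 \cos{\left(\frac{\pi}{4} + 3 \right)}}{2} + 2 - (- e^{\frac{3}{2}} + \frac{5 \cos{\left(\frac{\pi}{4} + 3 \right)}}{2}) = 2.
So G(s) = \frac{\left(5 e^{\frac{3 s}{2}} \sin{\left(3 s + \frac{\pi}{4} \right)} + 4 e^{\frac{3 s}{2}} - 2\right) e^{- \frac{3 s}{2}}}{2}.
Check: d/ds[\frac{\left(5 e^{\frac{3 s}{2}} \sin{\left(3 s + \frac{\pi}{4} \right)} + 4 e^{\frac{3 s}{2}} - 2\right) e^{- \frac{3 s}{2}}}{2}] = \frac{\left(15 e^{\frac{3 s}{2}} \cos{\left(3 s + \frac{\pi}{4} \right)} + 3\right) e^{- \frac{3 s}{2}}}{2}, which equals G'(s).

G(s) = \frac{\left(5 e^{\frac{3 s}{2}} \sin{\left(3 s + \frac{\pi}{4} \right)} + 4 e^{\frac{3 s}{2}} - 2\right) e^{- \frac{3 s}{2}}}{2}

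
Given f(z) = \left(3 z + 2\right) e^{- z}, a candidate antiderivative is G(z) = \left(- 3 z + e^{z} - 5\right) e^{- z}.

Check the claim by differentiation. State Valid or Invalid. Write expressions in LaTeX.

d/dz[G] = \left(3 z + 2\right) e^{- z}
This equals f(z) exactly, so the claim holds.

Valid - differentiating G returns exactly f.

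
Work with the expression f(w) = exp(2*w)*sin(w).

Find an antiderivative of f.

Any candidate F(w) must reproduce f(w) exactly when differentiated.
Check: d/dw[2*exp(2*w)*sin(w)/5 - exp(2*w)*cos(w)/5] = exp(2*w)*sin(w) = f(w).

An antiderivative is F(w) = 2*exp(2*w)*sin(w)/5 - exp(2*w)*cos(w)/5.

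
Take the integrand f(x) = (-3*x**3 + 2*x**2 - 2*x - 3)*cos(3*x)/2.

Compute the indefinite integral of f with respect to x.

Differentiate the proposed F(x) back; it has to land on f(x) exactly.
Check: d/dx[(-27*x**3*sin(3*x) + 18*x**2*sin(3*x) - 27*x**2*cos(3*x) + 12*x*cos(3*x) - 31*sin(3*x))/54] = -3*x**3*cos(3*x)/2 + x**2*cos(3*x) - x*cos(3*x) - 3*cos(3*x)/2, which equals f(x).

F(x) = (-27*x**3*sin(3*x) + 18*x**2*sin(3*x) - 27*x**2*cos(3*x) + 12*x*cos(3*x) - 31*sin(3*x))/54 + C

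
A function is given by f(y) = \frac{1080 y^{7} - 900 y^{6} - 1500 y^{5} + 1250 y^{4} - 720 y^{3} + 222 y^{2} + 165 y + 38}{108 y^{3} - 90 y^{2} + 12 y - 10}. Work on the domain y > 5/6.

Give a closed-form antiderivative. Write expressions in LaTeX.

An antiderivative is F(y) = 2 y^{5} - 5 y^{3} - 5 y - \log{\left(3 y - \frac{5}{2} \right)} - \frac{5 \log{\left(3 y^{2} + \frac{1}{3} \right)}}{4}.

Check any antiderivative F(y) by computing F'(y) and comparing it with f(y).
Check: d/dy[2 y^{5} - 5 y^{3} - 5 y - \log{\left(3 y - \frac{5}{2} \right)} - \frac{5 \log{\left(3 y^{2} + \frac{1}{3} \right)}}{4}] = \frac{1080 y^{7} - 900 y^{6} - 1500 y^{5} + 1250 y^{4} - 720 y^{3} + 222 y^{2} + 165 y + 38}{108 y^{3} - 90 y^{2} + 12 y - 10} = f(y).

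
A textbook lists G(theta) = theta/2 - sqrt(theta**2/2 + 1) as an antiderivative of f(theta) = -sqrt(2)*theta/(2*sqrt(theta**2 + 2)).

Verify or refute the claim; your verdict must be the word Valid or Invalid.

Invalid: d/dtheta[G] - f = 1/2, which is not 0.

d/dtheta[G] = (-sqrt(2)*theta + sqrt(theta**2 + 2))/(2*sqrt(theta**2 + 2))
d/dtheta[G] - f(theta) = 1/2 != 0.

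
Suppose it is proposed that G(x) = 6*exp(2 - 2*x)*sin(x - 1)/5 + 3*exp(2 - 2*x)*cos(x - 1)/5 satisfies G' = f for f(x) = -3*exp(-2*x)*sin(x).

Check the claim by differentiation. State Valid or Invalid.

d/dx[G] = -3*exp(2)*exp(-2*x)*sin(x - 1)
d/dx[G] - f(x) = (3*exp(-2)*sin(x) - 3*sin(x - 1))*exp(2)*exp(-2*x) != 0.

Invalid: d/dx[G] - f = (3*exp(-2)*sin(x) - 3*sin(x - 1))*exp(2)*exp(-2*x), which is not 0.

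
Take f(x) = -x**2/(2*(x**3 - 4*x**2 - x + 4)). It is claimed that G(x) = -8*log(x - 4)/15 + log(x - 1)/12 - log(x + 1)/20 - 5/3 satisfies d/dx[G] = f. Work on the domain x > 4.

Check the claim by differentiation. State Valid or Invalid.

Valid. The derivative of G reproduces f.

d/dx[G] = -x**2/(2*x**3 - 8*x**2 - 2*x + 8)
This equals f(x) exactly, so the claim holds.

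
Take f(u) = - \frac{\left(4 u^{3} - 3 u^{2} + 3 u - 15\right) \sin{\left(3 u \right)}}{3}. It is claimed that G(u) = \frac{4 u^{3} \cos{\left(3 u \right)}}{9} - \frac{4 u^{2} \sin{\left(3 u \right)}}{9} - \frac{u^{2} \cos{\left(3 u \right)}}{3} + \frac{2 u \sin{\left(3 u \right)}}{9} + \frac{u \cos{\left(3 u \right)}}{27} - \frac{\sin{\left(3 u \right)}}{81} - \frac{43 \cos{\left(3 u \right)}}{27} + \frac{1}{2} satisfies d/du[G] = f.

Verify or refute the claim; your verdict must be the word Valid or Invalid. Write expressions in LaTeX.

Valid - differentiating G returns exactly f.

d/du[G] = - \frac{4 u^{3} \sin{\left(3 u \right)}}{3} + u^{2} \sin{\left(3 u \right)} - u \sin{\left(3 u \right)} + 5 \sin{\left(3 u \right)}
This equals f(u) exactly, so the claim holds.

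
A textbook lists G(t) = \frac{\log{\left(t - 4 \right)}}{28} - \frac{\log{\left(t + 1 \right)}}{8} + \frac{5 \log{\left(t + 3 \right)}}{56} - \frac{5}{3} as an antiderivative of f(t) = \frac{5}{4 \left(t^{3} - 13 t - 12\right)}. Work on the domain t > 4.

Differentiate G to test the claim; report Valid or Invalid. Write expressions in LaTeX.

d/dt[G] = \frac{5}{4 t^{3} - 52 t - 48}
This equals f(t) exactly, so the claim holds.

Valid - the claim checks out under differentiation.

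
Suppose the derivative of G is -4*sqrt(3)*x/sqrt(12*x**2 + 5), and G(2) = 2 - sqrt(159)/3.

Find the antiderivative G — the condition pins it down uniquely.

G'(x) matches the chain-rule pattern g'(h)*h' with inner function h(x) = 4*x**2 + 5/3; substituting u = h(x) collapses the integral.
A general antiderivative is -sqrt(4*x**2 + 5/3) + C.
The condition gives C = 2 - sqrt(159)/3 - (-sqrt(159)/3) = 2.
So G(x) = 2 - sqrt(4*x**2 + 5/3).
Check: d/dx[2 - sqrt(4*x**2 + 5/3)] = -4*sqrt(3)*x/sqrt(12*x**2 + 5) = G'(x).

G(x) = 2 - sqrt(4*x**2 + 5/3)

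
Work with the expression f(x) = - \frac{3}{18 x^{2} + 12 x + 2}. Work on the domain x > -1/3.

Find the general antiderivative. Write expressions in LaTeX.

F(x) = \frac{1}{2 \left(3 x + 1\right)} + C

Recover f(x) by differentiating a candidate F(x); any mismatch rules it out.
Check: d/dx[\frac{1}{2 \left(3 x + 1\right)}] = - \frac{3}{18 x^{2} + 12 x + 2} = f(x).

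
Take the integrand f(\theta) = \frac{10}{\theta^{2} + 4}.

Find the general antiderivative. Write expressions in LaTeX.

A candidate is checked by its d/d\theta: the result must match f(\theta).
Check: d/d\theta[5 \operatorname{atan}{\left(\frac{\theta}{2} \right)}] = \frac{10}{\theta^{2} + 4} = f(\theta).

F(\theta) = 5 \operatorname{atan}{\left(\frac{\theta}{2} \right)} + C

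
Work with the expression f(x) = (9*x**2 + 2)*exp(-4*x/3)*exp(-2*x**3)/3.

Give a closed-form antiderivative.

An antiderivative is F(x) = -exp(-4*x/3)*exp(-2*x**3)/2.

The substitution u = -2*x**3 - 4*x/3 works: f is exactly (dF/du)*(du/dx) for that inner function.
Check: d/dx[-exp(-4*x/3)*exp(-2*x**3)/2] = (9*x**2 + 2)*exp(-4*x/3)*exp(-2*x**3)/3 = f(x).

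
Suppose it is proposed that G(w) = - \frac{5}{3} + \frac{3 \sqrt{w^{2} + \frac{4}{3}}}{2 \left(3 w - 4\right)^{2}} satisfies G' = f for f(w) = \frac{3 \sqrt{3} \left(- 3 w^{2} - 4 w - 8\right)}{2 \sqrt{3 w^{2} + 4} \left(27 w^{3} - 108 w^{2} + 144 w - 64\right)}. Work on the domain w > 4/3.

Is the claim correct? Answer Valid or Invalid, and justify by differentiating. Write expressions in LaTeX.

Valid. The derivative of G reproduces f.

d/dw[G] = \frac{- 27 w^{2} - 36 w - 72}{54 \sqrt{3} w^{3} \sqrt{3 w^{2} + 4} - 216 \sqrt{3} w^{2} \sqrt{3 w^{2} + 4} + 288 \sqrt{3} w \sqrt{3 w^{2} + 4} - 128 \sqrt{3} \sqrt{3 w^{2} + 4}}
This equals f(w) exactly, so the claim holds.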